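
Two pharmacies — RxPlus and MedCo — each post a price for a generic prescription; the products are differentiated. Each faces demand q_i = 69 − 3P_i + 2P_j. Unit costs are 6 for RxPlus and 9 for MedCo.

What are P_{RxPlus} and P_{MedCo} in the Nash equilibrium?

22.3125, 23.4375

RxPlus's profit: π = (P_{RxPlus} − 6)(69 − 3P_{RxPlus} + 2P_{MedCo}).
∂π/∂P_{RxPlus} = 87 − 6P_{RxPlus} + 2P_{MedCo} = 0 ⇒ P_{RxPlus} = 14.5 + (1/3)P_{MedCo}.
Similarly P_{MedCo} = 16 + (1/3)P_{RxPlus}.
Solving the two reaction functions simultaneously: (1 − (1/3)(1/3))P_{RxPlus} = 14.5 + (1/3)·16, so (8/9)P_{RxPlus} = 119/6 and P_{RxPlus} = 22.3125.
Then P_{MedCo} = 16 + (1/3)·22.3125 = 23.4375.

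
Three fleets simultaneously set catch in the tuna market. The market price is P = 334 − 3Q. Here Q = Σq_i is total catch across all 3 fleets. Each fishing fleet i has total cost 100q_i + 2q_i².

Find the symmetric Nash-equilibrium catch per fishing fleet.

A representative fishing fleet's profit is π_i = q_i(334 − 3Q) − 100q_i − 2q_i², with Q = q_i + Σ_{j≠i} q_j.
First-order condition: 234 − 10q_i − 3Σ_{j≠i} q_j = 0.
Imposing symmetry (q_j = q for all j) turns Σ_{j≠i} q_j into 2q, so 234 = 16q and q = 14.625.

14.625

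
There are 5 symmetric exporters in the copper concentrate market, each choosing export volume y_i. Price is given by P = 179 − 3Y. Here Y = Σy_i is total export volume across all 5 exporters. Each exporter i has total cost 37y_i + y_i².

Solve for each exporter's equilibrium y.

7.1

A representative exporter's profit is π_i = y_i(179 − 3Y) − 37y_i − y_i², with Y = y_i + Σ_{j≠i} y_j.
First-order condition: 142 − 8y_i − 3Σ_{j≠i} y_j = 0.
In a symmetric equilibrium every exporter chooses the same y, so Σ_{j≠i} y_j = 4y. The condition becomes 142 − 20y = 0, giving y = 142/20 = 7.1.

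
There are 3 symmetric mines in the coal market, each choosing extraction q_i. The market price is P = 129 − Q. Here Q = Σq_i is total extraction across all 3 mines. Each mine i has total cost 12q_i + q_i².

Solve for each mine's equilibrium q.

A representative mine's profit is π_i = q_i(129 − Q) − 12q_i − q_i², with Q = q_i + Σ_{j≠i} q_j.
First-order condition: 117 − 4q_i − Σ_{j≠i} q_j = 0.
With identical mines, set every q_j = q: then 117 − 4q − 2q = 0, i.e. q = 117/6 = 19.5.

19.5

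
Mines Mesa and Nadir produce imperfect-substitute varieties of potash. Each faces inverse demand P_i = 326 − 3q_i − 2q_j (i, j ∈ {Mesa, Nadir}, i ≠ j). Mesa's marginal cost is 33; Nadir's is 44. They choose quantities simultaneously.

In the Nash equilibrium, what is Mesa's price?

Mine Mesa's profit: π = q_{Mesa}(326 − 3q_{Mesa} − 2q_{Nadir}) − 33q_{Mesa}.
∂π/∂q_{Mesa} = 293 − 6q_{Mesa} − 2q_{Nadir} = 0 ⇒ q_{Mesa} = 293/6 − (1/3)q_{Nadir}.
Similarly q_{Nadir} = 47 − (1/3)q_{Mesa}.
Solving the two reaction functions simultaneously: (1 − (−1/3)(−1/3))q_{Mesa} = 293/6 − (1/3)·47, so (8/9)q_{Mesa} = 199/6 and q_{Mesa} = 37.3125.
Then q_{Nadir} = 47 − (1/3)·37.3125 = 34.5625.
P_{Mesa} = 326 − 3·37.3125 − 2·34.5625 = 144.9375.

144.9375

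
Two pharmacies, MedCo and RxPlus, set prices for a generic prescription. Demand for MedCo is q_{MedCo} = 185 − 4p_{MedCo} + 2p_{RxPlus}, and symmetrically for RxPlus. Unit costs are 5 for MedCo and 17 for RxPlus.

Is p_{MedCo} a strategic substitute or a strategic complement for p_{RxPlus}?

MedCo's profit: π = (p_{MedCo} − 5)(185 − 4p_{MedCo} + 2p_{RxPlus}).
∂π/∂p_{MedCo} = 205 − 8p_{MedCo} + 2p_{RxPlus} = 0 ⇒ p_{MedCo} = 25.625 + 0.25p_{RxPlus}.
The best-response slope dp_{MedCo}/dp_{RxPlus} = 0.25 > 0: the reaction function is upward-sloping, so the choices are strategic complements.

strategic complements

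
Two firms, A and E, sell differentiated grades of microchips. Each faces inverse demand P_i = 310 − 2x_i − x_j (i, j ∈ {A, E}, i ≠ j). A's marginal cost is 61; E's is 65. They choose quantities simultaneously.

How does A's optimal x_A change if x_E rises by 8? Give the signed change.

-2

Firm A's profit: π = x_A(310 − 2x_A − x_E) − 61x_A.
∂π/∂x_A = 249 − 4x_A − x_E = 0 ⇒ x_A = 62.25 − 0.25x_E.
The reaction-function slope is −0.25, so an 8-unit rise in x_E moves x_A by −0.25 × 8 = −2. A's best response falls — the actions are strategic substitutes.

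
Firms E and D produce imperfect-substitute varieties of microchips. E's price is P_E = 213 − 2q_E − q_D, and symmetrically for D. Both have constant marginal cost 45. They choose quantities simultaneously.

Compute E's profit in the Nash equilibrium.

Firm E's profit: π = q_E(213 − 2q_E − q_D) − 45q_E.
∂π/∂q_E = 168 − 4q_E − q_D = 0 ⇒ q_E = 42 − 0.25q_D.
The game is symmetric, so in equilibrium q_D = q_E: the reaction function gives 1.25q_E = 42, hence q_E = 33.6.
P_E = 213 − 2·33.6 − 33.6 = 112.2.
Profit = (112.2 − 45)·33.6 = 2257.92.

2257.92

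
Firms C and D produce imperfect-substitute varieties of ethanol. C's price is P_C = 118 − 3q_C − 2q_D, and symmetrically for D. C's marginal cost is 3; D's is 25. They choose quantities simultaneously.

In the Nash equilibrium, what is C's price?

50.25

Firm C's profit: π = q_C(118 − 3q_C − 2q_D) − 3q_C.
∂π/∂q_C = 115 − 6q_C − 2q_D = 0 ⇒ q_C = 115/6 − (1/3)q_D.
Similarly q_D = 15.5 − (1/3)q_C.
Substituting the second reaction function into the first: q_C = 115/6 − (1/3)(15.5 − (1/3)q_C), which gives (8/9)q_C = 14 ⇒ q_C = 15.75.
Then q_D = 15.5 − (1/3)·15.75 = 10.25.
P_C = 118 − 3·15.75 − 2·10.25 = 50.25.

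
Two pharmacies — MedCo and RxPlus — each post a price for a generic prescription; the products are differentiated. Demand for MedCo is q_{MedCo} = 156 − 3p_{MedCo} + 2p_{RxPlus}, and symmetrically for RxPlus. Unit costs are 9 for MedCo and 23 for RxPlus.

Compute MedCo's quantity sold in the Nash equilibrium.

MedCo's profit: π = (p_{MedCo} − 9)(156 − 3p_{MedCo} + 2p_{RxPlus}).
∂π/∂p_{MedCo} = 183 − 6p_{MedCo} + 2p_{RxPlus} = 0 ⇒ p_{MedCo} = 30.5 + (1/3)p_{RxPlus}.
Similarly p_{RxPlus} = 37.5 + (1/3)p_{MedCo}.
Substituting the second reaction function into the first: p_{MedCo} = 30.5 + (1/3)(37.5 + (1/3)p_{MedCo}), which gives (8/9)p_{MedCo} = 43 ⇒ p_{MedCo} = 48.375.
Then p_{RxPlus} = 37.5 + (1/3)·48.375 = 53.625.
q_{MedCo} = 156 − 3·48.375 + 2·53.625 = 118.125.

118.125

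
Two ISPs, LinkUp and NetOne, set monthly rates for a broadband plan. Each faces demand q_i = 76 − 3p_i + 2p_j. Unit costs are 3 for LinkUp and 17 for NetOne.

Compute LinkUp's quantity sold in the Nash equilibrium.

LinkUp's profit: π = (p_{LinkUp} − 3)(76 − 3p_{LinkUp} + 2p_{NetOne}).
∂π/∂p_{LinkUp} = 85 − 6p_{LinkUp} + 2p_{NetOne} = 0 ⇒ p_{LinkUp} = 85/6 + (1/3)p_{NetOne}.
Similarly p_{NetOne} = 127/6 + (1/3)p_{LinkUp}.
Plugging p_{NetOne} into LinkUp's best response: p_{LinkUp} = 85/6 + (1/3)(127/6 + (1/3)p_{LinkUp}) ⇒ (8/9)p_{LinkUp} = 191/9, so p_{LinkUp} = 23.875.
Then p_{NetOne} = 127/6 + (1/3)·23.875 = 29.125.
q_{LinkUp} = 76 − 3·23.875 + 2·29.125 = 62.625.

62.625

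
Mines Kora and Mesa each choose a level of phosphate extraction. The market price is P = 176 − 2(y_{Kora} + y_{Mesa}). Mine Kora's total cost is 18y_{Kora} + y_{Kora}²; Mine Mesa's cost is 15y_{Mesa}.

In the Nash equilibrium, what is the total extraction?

Mine Kora's profit: π = y_{Kora}(176 − 2(y_{Kora} + y_{Mesa})) − 18y_{Kora} − y_{Kora}².
∂π/∂y_{Kora} = 158 − 6y_{Kora} − 2y_{Mesa} = 0, so y_{Kora} = 79/3 − (1/3)y_{Mesa}.
For Mesa: ∂π/∂y_{Mesa} = 161 − 4y_{Mesa} − 2y_{Kora} = 0 ⇒ y_{Mesa} = 40.25 − 0.5y_{Kora}.
Substituting the second reaction function into the first: y_{Kora} = 79/3 − (1/3)(40.25 − 0.5y_{Kora}), which gives (5/6)y_{Kora} = 155/12 ⇒ y_{Kora} = 15.5.
Then y_{Mesa} = 40.25 − 0.5·15.5 = 32.5.
Total extraction: 15.5 + 32.5 = 48.

48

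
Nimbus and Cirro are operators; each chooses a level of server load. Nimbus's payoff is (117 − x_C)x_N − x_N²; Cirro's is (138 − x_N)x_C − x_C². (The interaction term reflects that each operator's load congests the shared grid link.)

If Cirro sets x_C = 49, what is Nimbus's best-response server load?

34

Expanding Nimbus's payoff: 117x_N − x_Cx_N − x_N².
∂π/∂x_N = 117 − x_C − 2x_N = 0, so x_N = 58.5 − 0.5x_C.
At x_C = 49: x_N = 58.5 − 0.5·49 = 34.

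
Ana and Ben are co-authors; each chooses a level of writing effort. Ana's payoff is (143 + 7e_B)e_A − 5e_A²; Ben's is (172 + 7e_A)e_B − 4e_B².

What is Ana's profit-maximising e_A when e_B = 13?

Expanding Ana's payoff: 143e_A + 7e_Be_A − 5e_A².
∂π/∂e_A = 143 + 7e_B − 10e_A = 0, so e_A = 14.3 + 0.7e_B.
At e_B = 13: e_A = 14.3 + 0.7·13 = 23.4.

23.4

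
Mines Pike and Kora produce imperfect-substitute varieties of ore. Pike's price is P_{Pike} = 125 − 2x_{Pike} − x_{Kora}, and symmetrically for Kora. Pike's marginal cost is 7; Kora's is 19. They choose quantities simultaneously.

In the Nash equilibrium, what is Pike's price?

55.8

Mine Pike's profit: π = x_{Pike}(125 − 2x_{Pike} − x_{Kora}) − 7x_{Pike}.
∂π/∂x_{Pike} = 118 − 4x_{Pike} − x_{Kora} = 0 ⇒ x_{Pike} = 29.5 − 0.25x_{Kora}.
Similarly x_{Kora} = 26.5 − 0.25x_{Pike}.
Substituting the second reaction function into the first: x_{Pike} = 29.5 − 0.25(26.5 − 0.25x_{Pike}), which gives 0.9375x_{Pike} = 22.875 ⇒ x_{Pike} = 24.4.
Then x_{Kora} = 26.5 − 0.25·24.4 = 20.4.
P_{Pike} = 125 − 2·24.4 − 20.4 = 55.8.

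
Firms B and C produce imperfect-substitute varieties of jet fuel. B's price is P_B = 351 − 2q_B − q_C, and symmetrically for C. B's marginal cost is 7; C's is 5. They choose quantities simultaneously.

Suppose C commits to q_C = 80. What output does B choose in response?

66

Firm B's profit: π = q_B(351 − 2q_B − q_C) − 7q_B.
∂π/∂q_B = 344 − 4q_B − q_C = 0 ⇒ q_B = 86 − 0.25q_C.
At q_C = 80: q_B = 86 − 0.25·80 = 66.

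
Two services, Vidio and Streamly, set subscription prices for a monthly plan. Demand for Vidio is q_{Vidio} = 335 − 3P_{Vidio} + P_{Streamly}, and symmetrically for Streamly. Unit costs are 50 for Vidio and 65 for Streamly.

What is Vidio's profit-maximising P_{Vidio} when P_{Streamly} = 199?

114

Vidio's profit: π = (P_{Vidio} − 50)(335 − 3P_{Vidio} + P_{Streamly}).
∂π/∂P_{Vidio} = 485 − 6P_{Vidio} + P_{Streamly} = 0 ⇒ P_{Vidio} = 485/6 + (1/6)P_{Streamly}.
At P_{Streamly} = 199: P_{Vidio} = 485/6 + (1/6)·199 = 114.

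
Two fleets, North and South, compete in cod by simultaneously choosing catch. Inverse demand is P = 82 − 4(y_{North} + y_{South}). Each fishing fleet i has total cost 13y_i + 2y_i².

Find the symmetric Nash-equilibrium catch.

4.3125

Fishing fleet North's profit: π = y_{North}(82 − 4(y_{North} + y_{South})) − 13y_{North} − 2y_{North}².
∂π/∂y_{North} = 69 − 12y_{North} − 4y_{South} = 0, so y_{North} = 5.75 − (1/3)y_{South}.
Setting y_{North} = y_{South} in the reaction function: y_{North} = 5.75 − (1/3)y_{North}, so y_{North} = 5.75 / (4/3) = 4.3125.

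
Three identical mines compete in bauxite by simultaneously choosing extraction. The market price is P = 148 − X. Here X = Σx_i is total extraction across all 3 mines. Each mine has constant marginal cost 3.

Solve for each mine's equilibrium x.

36.25

A representative mine's profit is π_i = x_i(148 − X) − 3x_i, with X = x_i + Σ_{j≠i} x_j.
First-order condition: 145 − 2x_i − Σ_{j≠i} x_j = 0.
In a symmetric equilibrium every mine chooses the same x, so Σ_{j≠i} x_j = 2x. The condition becomes 145 − 4x = 0, giving x = 145/4 = 36.25.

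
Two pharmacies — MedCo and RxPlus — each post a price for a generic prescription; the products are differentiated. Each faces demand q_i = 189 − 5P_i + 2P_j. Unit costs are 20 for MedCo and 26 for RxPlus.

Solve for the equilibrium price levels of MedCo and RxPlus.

MedCo's profit: π = (P_{MedCo} − 20)(189 − 5P_{MedCo} + 2P_{RxPlus}).
∂π/∂P_{MedCo} = 289 − 10P_{MedCo} + 2P_{RxPlus} = 0 ⇒ P_{MedCo} = 28.9 + 0.2P_{RxPlus}.
Similarly P_{RxPlus} = 31.9 + 0.2P_{MedCo}.
Solving the two reaction functions simultaneously: (1 − (0.2)(0.2))P_{MedCo} = 28.9 + 0.2·31.9, so 0.96P_{MedCo} = 35.28 and P_{MedCo} = 36.75.
Then P_{RxPlus} = 31.9 + 0.2·36.75 = 39.25.

36.75, 39.25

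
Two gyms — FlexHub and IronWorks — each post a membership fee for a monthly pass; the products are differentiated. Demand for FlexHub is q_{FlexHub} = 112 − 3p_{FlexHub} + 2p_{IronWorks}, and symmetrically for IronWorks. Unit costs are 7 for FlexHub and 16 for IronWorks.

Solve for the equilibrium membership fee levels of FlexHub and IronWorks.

FlexHub's profit: π = (p_{FlexHub} − 7)(112 − 3p_{FlexHub} + 2p_{IronWorks}).
∂π/∂p_{FlexHub} = 133 − 6p_{FlexHub} + 2p_{IronWorks} = 0 ⇒ p_{FlexHub} = 133/6 + (1/3)p_{IronWorks}.
Similarly p_{IronWorks} = 80/3 + (1/3)p_{FlexHub}.
Plugging p_{IronWorks} into FlexHub's best response: p_{FlexHub} = 133/6 + (1/3)(80/3 + (1/3)p_{FlexHub}) ⇒ (8/9)p_{FlexHub} = 559/18, so p_{FlexHub} = 34.9375.
Then p_{IronWorks} = 80/3 + (1/3)·34.9375 = 38.3125.

34.9375, 38.3125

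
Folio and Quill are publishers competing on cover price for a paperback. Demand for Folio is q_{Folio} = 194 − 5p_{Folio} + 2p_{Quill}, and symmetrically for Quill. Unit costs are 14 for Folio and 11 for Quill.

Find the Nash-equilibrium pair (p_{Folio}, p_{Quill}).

Folio's profit: π = (p_{Folio} − 14)(194 − 5p_{Folio} + 2p_{Quill}).
∂π/∂p_{Folio} = 264 − 10p_{Folio} + 2p_{Quill} = 0 ⇒ p_{Folio} = 26.4 + 0.2p_{Quill}.
Similarly p_{Quill} = 24.9 + 0.2p_{Folio}.
Substituting the second reaction function into the first: p_{Folio} = 26.4 + 0.2(24.9 + 0.2p_{Folio}), which gives 0.96p_{Folio} = 31.38 ⇒ p_{Folio} = 32.6875.
Then p_{Quill} = 24.9 + 0.2·32.6875 = 31.4375.

32.6875, 31.4375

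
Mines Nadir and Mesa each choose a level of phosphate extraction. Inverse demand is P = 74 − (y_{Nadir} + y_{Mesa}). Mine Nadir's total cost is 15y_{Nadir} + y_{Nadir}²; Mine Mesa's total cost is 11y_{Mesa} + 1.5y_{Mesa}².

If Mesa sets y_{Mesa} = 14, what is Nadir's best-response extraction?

Mine Nadir's profit: π = y_{Nadir}(74 − (y_{Nadir} + y_{Mesa})) − 15y_{Nadir} − y_{Nadir}².
∂π/∂y_{Nadir} = 59 − 4y_{Nadir} − y_{Mesa} = 0, so y_{Nadir} = 14.75 − 0.25y_{Mesa}.
At y_{Mesa} = 14: y_{Nadir} = 14.75 − 0.25·14 = 11.25.

11.25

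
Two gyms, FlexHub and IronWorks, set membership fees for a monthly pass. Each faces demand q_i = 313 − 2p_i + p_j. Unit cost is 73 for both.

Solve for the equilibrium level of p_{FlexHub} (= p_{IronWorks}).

FlexHub's profit: π = (p_{FlexHub} − 73)(313 − 2p_{FlexHub} + p_{IronWorks}).
∂π/∂p_{FlexHub} = 459 − 4p_{FlexHub} + p_{IronWorks} = 0 ⇒ p_{FlexHub} = 114.75 + 0.25p_{IronWorks}.
By symmetry p_{IronWorks} = p_{FlexHub}; substituting into the reaction function, 0.75p_{FlexHub} = 114.75 and p_{FlexHub} = 153.

153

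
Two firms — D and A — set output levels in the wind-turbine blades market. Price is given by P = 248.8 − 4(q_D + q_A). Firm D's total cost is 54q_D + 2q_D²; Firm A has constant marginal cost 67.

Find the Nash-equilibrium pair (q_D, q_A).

Firm D's profit: π = q_D(248.8 − 4(q_D + q_A)) − 54q_D − 2q_D².
∂π/∂q_D = 194.8 − 12q_D − 4q_A = 0, so q_D = 487/30 − (1/3)q_A.
For A: ∂π/∂q_A = 181.8 − 8q_A − 4q_D = 0 ⇒ q_A = 22.725 − 0.5q_D.
Substituting the second reaction function into the first: q_D = 487/30 − (1/3)(22.725 − 0.5q_D), which gives (5/6)q_D = 1039/120 ⇒ q_D = 10.39.
Then q_A = 22.725 − 0.5·10.39 = 17.53.

10.39, 17.53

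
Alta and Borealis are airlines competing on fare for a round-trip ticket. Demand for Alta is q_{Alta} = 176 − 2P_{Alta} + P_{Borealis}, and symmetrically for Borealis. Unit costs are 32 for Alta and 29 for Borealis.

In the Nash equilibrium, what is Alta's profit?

4531.52

Alta's profit: π = (P_{Alta} − 32)(176 − 2P_{Alta} + P_{Borealis}).
∂π/∂P_{Alta} = 240 − 4P_{Alta} + P_{Borealis} = 0 ⇒ P_{Alta} = 60 + 0.25P_{Borealis}.
Similarly P_{Borealis} = 58.5 + 0.25P_{Alta}.
Substituting the second reaction function into the first: P_{Alta} = 60 + 0.25(58.5 + 0.25P_{Alta}), which gives 0.9375P_{Alta} = 74.625 ⇒ P_{Alta} = 79.6.
Then P_{Borealis} = 58.5 + 0.25·79.6 = 78.4.
q_{Alta} = 176 − 2·79.6 + 78.4 = 95.2.
Profit = (79.6 − 32)·95.2 = 4531.52.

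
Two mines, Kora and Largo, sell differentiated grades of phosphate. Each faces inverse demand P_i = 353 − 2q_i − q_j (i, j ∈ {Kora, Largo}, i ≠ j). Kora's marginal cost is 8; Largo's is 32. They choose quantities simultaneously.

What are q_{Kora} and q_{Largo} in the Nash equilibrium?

70.6, 62.6

Mine Kora's profit: π = q_{Kora}(353 − 2q_{Kora} − q_{Largo}) − 8q_{Kora}.
∂π/∂q_{Kora} = 345 − 4q_{Kora} − q_{Largo} = 0 ⇒ q_{Kora} = 86.25 − 0.25q_{Largo}.
Similarly q_{Largo} = 80.25 − 0.25q_{Kora}.
Substituting the second reaction function into the first: q_{Kora} = 86.25 − 0.25(80.25 − 0.25q_{Kora}), which gives 0.9375q_{Kora} = 66.1875 ⇒ q_{Kora} = 70.6.
Then q_{Largo} = 80.25 − 0.25·70.6 = 62.6.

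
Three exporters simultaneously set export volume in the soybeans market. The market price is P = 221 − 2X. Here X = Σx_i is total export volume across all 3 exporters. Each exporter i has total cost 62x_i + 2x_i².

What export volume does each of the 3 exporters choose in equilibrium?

A representative exporter's profit is π_i = x_i(221 − 2X) − 62x_i − 2x_i², with X = x_i + Σ_{j≠i} x_j.
First-order condition: 159 − 8x_i − 2Σ_{j≠i} x_j = 0.
With identical exporters, set every x_j = x: then 159 − 8x − 4x = 0, i.e. x = 159/12 = 13.25.

13.25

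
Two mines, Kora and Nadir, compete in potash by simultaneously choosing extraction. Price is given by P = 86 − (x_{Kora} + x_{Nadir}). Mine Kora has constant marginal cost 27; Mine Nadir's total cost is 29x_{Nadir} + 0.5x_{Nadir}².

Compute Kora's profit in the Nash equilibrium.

Mine Kora's profit: π = x_{Kora}(86 − (x_{Kora} + x_{Nadir})) − 27x_{Kora}.
∂π/∂x_{Kora} = 59 − 2x_{Kora} − x_{Nadir} = 0, so x_{Kora} = 29.5 − 0.5x_{Nadir}.
For Nadir: ∂π/∂x_{Nadir} = 57 − 3x_{Nadir} − x_{Kora} = 0 ⇒ x_{Nadir} = 19 − (1/3)x_{Kora}.
Solving the two reaction functions simultaneously: (1 − (−0.5)(−1/3))x_{Kora} = 29.5 − 0.5·19, so (5/6)x_{Kora} = 20 and x_{Kora} = 24.
Then x_{Nadir} = 19 − (1/3)·24 = 11.
Price P = 86 − 35 = 51.
Kora's profit: (51 − 27)·24 = 576.

576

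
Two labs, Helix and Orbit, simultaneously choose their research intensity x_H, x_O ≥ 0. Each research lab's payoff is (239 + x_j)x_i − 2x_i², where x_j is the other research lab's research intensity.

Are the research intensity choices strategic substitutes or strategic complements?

strategic complements

Helix's payoff is (239 + x_O)x_H − 2x_H².
∂π/∂x_H = 239 + x_O − 4x_H = 0, so x_H = 59.75 + 0.25x_O.
The best-response slope dx_H/dx_O = 0.25 > 0: the reaction function is upward-sloping, so the choices are strategic complements.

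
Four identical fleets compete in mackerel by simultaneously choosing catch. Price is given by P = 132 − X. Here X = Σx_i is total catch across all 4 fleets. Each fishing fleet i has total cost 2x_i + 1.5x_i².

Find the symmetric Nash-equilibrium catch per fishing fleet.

16.25

A representative fishing fleet's profit is π_i = x_i(132 − X) − 2x_i − 1.5x_i², with X = x_i + Σ_{j≠i} x_j.
First-order condition: 130 − 5x_i − Σ_{j≠i} x_j = 0.
Imposing symmetry (x_j = x for all j) turns Σ_{j≠i} x_j into 3x, so 130 = 8x and x = 16.25.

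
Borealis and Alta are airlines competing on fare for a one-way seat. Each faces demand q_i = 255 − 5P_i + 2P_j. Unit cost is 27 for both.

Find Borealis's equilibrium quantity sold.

108.75

Borealis's profit: π = (P_{Borealis} − 27)(255 − 5P_{Borealis} + 2P_{Alta}).
∂π/∂P_{Borealis} = 390 − 10P_{Borealis} + 2P_{Alta} = 0 ⇒ P_{Borealis} = 39 + 0.2P_{Alta}.
Setting P_{Borealis} = P_{Alta} in the reaction function: P_{Borealis} = 39 + 0.2P_{Borealis}, so P_{Borealis} = 39 / 0.8 = 48.75.
q_{Borealis} = 255 − 5·48.75 + 2·48.75 = 108.75.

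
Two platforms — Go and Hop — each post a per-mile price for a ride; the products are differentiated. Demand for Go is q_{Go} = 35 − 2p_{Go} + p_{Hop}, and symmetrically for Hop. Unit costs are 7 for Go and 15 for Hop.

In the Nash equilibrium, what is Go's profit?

Go's profit: π = (p_{Go} − 7)(35 − 2p_{Go} + p_{Hop}).
∂π/∂p_{Go} = 49 − 4p_{Go} + p_{Hop} = 0 ⇒ p_{Go} = 12.25 + 0.25p_{Hop}.
Similarly p_{Hop} = 16.25 + 0.25p_{Go}.
Plugging p_{Hop} into Go's best response: p_{Go} = 12.25 + 0.25(16.25 + 0.25p_{Go}) ⇒ 0.9375p_{Go} = 16.3125, so p_{Go} = 17.4.
Then p_{Hop} = 16.25 + 0.25·17.4 = 20.6.
q_{Go} = 35 − 2·17.4 + 20.6 = 20.8.
Profit = (17.4 − 7)·20.8 = 216.32.

216.32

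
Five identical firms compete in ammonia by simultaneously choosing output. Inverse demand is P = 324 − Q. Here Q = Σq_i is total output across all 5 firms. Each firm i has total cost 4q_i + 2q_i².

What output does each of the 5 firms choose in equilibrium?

A representative firm's profit is π_i = q_i(324 − Q) − 4q_i − 2q_i², with Q = q_i + Σ_{j≠i} q_j.
First-order condition: 320 − 6q_i − Σ_{j≠i} q_j = 0.
In a symmetric equilibrium every firm chooses the same q, so Σ_{j≠i} q_j = 4q. The condition becomes 320 − 10q = 0, giving q = 320/10 = 32.

32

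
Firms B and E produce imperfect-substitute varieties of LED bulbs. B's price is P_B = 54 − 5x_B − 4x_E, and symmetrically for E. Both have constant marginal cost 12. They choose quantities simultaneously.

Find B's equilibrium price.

27

Firm B's profit: π = x_B(54 − 5x_B − 4x_E) − 12x_B.
∂π/∂x_B = 42 − 10x_B − 4x_E = 0 ⇒ x_B = 4.2 − 0.4x_E.
Setting x_B = x_E in the reaction function: x_B = 4.2 − 0.4x_B, so x_B = 4.2 / 1.4 = 3.
P_B = 54 − 5·3 − 4·3 = 27.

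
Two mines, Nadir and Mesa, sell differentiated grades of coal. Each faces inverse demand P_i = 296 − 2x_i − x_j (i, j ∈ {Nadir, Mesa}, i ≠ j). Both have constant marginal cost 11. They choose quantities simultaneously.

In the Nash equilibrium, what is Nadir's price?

Mine Nadir's profit: π = x_{Nadir}(296 − 2x_{Nadir} − x_{Mesa}) − 11x_{Nadir}.
∂π/∂x_{Nadir} = 285 − 4x_{Nadir} − x_{Mesa} = 0 ⇒ x_{Nadir} = 71.25 − 0.25x_{Mesa}.
The game is symmetric, so in equilibrium x_{Mesa} = x_{Nadir}: the reaction function gives 1.25x_{Nadir} = 71.25, hence x_{Nadir} = 57.
P_{Nadir} = 296 − 2·57 − 57 = 125.

125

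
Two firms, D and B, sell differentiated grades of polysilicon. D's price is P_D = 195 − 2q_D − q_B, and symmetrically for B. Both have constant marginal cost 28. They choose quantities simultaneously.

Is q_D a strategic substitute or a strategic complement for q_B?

strategic substitutes

Firm D's profit: π = q_D(195 − 2q_D − q_B) − 28q_D.
∂π/∂q_D = 167 − 4q_D − q_B = 0 ⇒ q_D = 41.75 − 0.25q_B.
The best-response slope dq_D/dq_B = −0.25 < 0: the reaction function is downward-sloping, so the choices are strategic substitutes.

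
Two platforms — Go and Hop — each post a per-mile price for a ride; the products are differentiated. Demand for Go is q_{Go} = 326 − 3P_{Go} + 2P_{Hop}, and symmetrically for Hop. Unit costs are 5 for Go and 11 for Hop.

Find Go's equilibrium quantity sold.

244.125

Go's profit: π = (P_{Go} − 5)(326 − 3P_{Go} + 2P_{Hop}).
∂π/∂P_{Go} = 341 − 6P_{Go} + 2P_{Hop} = 0 ⇒ P_{Go} = 341/6 + (1/3)P_{Hop}.
Similarly P_{Hop} = 359/6 + (1/3)P_{Go}.
Plugging P_{Hop} into Go's best response: P_{Go} = 341/6 + (1/3)(359/6 + (1/3)P_{Go}) ⇒ (8/9)P_{Go} = 691/9, so P_{Go} = 86.375.
Then P_{Hop} = 359/6 + (1/3)·86.375 = 88.625.
q_{Go} = 326 − 3·86.375 + 2·88.625 = 244.125.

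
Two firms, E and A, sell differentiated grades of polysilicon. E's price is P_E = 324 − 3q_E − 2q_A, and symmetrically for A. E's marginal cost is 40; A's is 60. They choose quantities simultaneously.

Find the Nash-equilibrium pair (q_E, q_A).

Firm E's profit: π = q_E(324 − 3q_E − 2q_A) − 40q_E.
∂π/∂q_E = 284 − 6q_E − 2q_A = 0 ⇒ q_E = 142/3 − (1/3)q_A.
Similarly q_A = 44 − (1/3)q_E.
Plugging q_A into E's best response: q_E = 142/3 − (1/3)(44 − (1/3)q_E) ⇒ (8/9)q_E = 98/3, so q_E = 36.75.
Then q_A = 44 − (1/3)·36.75 = 31.75.

36.75, 31.75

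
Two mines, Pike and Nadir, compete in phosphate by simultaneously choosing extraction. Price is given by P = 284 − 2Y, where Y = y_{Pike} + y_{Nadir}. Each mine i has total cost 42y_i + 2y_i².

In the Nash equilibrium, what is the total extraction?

48.4

Mine Pike's profit: π = y_{Pike}(284 − 2(y_{Pike} + y_{Nadir})) − 42y_{Pike} − 2y_{Pike}².
∂π/∂y_{Pike} = 242 − 8y_{Pike} − 2y_{Nadir} = 0, so y_{Pike} = 30.25 − 0.25y_{Nadir}.
By symmetry y_{Nadir} = y_{Pike}; substituting into the reaction function, 1.25y_{Pike} = 30.25 and y_{Pike} = 24.2.
Total extraction: 24.2 + 24.2 = 48.4.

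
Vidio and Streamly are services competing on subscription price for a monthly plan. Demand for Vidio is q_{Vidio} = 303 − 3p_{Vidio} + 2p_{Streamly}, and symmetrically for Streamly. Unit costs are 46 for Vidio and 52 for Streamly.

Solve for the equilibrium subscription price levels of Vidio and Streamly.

111.375, 113.625

Vidio's profit: π = (p_{Vidio} − 46)(303 − 3p_{Vidio} + 2p_{Streamly}).
∂π/∂p_{Vidio} = 441 − 6p_{Vidio} + 2p_{Streamly} = 0 ⇒ p_{Vidio} = 73.5 + (1/3)p_{Streamly}.
Similarly p_{Streamly} = 76.5 + (1/3)p_{Vidio}.
Substituting the second reaction function into the first: p_{Vidio} = 73.5 + (1/3)(76.5 + (1/3)p_{Vidio}), which gives (8/9)p_{Vidio} = 99 ⇒ p_{Vidio} = 111.375.
Then p_{Streamly} = 76.5 + (1/3)·111.375 = 113.625.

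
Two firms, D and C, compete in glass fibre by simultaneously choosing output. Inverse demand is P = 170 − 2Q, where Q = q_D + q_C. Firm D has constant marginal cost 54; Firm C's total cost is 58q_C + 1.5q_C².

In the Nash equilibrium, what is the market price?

Firm D's profit: π = q_D(170 − 2(q_D + q_C)) − 54q_D.
∂π/∂q_D = 116 − 4q_D − 2q_C = 0, so q_D = 29 − 0.5q_C.
For C: ∂π/∂q_C = 112 − 7q_C − 2q_D = 0 ⇒ q_C = 16 − (2/7)q_D.
Plugging q_C into D's best response: q_D = 29 − 0.5(16 − (2/7)q_D) ⇒ (6/7)q_D = 21, so q_D = 24.5.
Then q_C = 16 − (2/7)·24.5 = 9.
Equilibrium price: P = 170 − 2·33.5 = 103.

103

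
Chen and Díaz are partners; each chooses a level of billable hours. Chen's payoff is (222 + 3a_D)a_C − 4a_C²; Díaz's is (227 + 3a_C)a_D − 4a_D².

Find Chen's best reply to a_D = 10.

Expanding Chen's payoff: 222a_C + 3a_Da_C − 4a_C².
∂π/∂a_C = 222 + 3a_D − 8a_C = 0, so a_C = 27.75 + 0.375a_D.
At a_D = 10: a_C = 27.75 + 0.375·10 = 31.5.

31.5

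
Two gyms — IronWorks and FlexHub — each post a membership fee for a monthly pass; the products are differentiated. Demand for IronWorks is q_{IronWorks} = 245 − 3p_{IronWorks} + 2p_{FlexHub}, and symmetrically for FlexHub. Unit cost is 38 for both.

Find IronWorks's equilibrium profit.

8034.1875

IronWorks's profit: π = (p_{IronWorks} − 38)(245 − 3p_{IronWorks} + 2p_{FlexHub}).
∂π/∂p_{IronWorks} = 359 − 6p_{IronWorks} + 2p_{FlexHub} = 0 ⇒ p_{IronWorks} = 359/6 + (1/3)p_{FlexHub}.
By symmetry p_{FlexHub} = p_{IronWorks}; substituting into the reaction function, (2/3)p_{IronWorks} = 359/6 and p_{IronWorks} = 89.75.
q_{IronWorks} = 245 − 3·89.75 + 2·89.75 = 155.25.
Profit = (89.75 − 38)·155.25 = 8034.1875.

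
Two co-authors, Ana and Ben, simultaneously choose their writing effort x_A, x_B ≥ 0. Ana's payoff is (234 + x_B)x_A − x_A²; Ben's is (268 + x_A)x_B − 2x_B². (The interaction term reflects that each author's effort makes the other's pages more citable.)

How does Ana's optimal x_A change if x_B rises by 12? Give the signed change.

Expanding Ana's payoff: 234x_A + x_Bx_A − x_A².
∂π/∂x_A = 234 + x_B − 2x_A = 0, so x_A = 117 + 0.5x_B.
The reaction-function slope is 0.5, so a 12-unit rise in x_B moves x_A by 0.5 × 12 = 6. Ana's best response rises — the actions are strategic complements.

6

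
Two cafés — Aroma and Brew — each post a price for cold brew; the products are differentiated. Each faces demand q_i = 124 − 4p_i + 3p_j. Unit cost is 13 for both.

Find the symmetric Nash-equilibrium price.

Aroma's profit: π = (p_{Aroma} − 13)(124 − 4p_{Aroma} + 3p_{Brew}).
∂π/∂p_{Aroma} = 176 − 8p_{Aroma} + 3p_{Brew} = 0 ⇒ p_{Aroma} = 22 + 0.375p_{Brew}.
Setting p_{Aroma} = p_{Brew} in the reaction function: p_{Aroma} = 22 + 0.375p_{Aroma}, so p_{Aroma} = 22 / 0.625 = 35.2.

35.2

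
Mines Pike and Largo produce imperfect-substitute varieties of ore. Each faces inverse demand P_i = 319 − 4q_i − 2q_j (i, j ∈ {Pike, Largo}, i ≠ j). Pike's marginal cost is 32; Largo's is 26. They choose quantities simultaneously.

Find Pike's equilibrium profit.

3249

Mine Pike's profit: π = q_{Pike}(319 − 4q_{Pike} − 2q_{Largo}) − 32q_{Pike}.
∂π/∂q_{Pike} = 287 − 8q_{Pike} − 2q_{Largo} = 0 ⇒ q_{Pike} = 35.875 − 0.25q_{Largo}.
Similarly q_{Largo} = 36.625 − 0.25q_{Pike}.
Solving the two reaction functions simultaneously: (1 − (−0.25)(−0.25))q_{Pike} = 35.875 − 0.25·36.625, so 0.9375q_{Pike} = 855/32 and q_{Pike} = 28.5.
Then q_{Largo} = 36.625 − 0.25·28.5 = 29.5.
P_{Pike} = 319 − 4·28.5 − 2·29.5 = 146.
Profit = (146 − 32)·28.5 = 3249.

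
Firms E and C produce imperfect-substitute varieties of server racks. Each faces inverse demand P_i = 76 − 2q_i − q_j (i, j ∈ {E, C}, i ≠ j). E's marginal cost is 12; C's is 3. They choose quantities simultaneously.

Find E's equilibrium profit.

Firm E's profit: π = q_E(76 − 2q_E − q_C) − 12q_E.
∂π/∂q_E = 64 − 4q_E − q_C = 0 ⇒ q_E = 16 − 0.25q_C.
Similarly q_C = 18.25 − 0.25q_E.
Substituting the second reaction function into the first: q_E = 16 − 0.25(18.25 − 0.25q_E), which gives 0.9375q_E = 11.4375 ⇒ q_E = 12.2.
Then q_C = 18.25 − 0.25·12.2 = 15.2.
P_E = 76 − 2·12.2 − 15.2 = 36.4.
Profit = (36.4 − 12)·12.2 = 297.68.

297.68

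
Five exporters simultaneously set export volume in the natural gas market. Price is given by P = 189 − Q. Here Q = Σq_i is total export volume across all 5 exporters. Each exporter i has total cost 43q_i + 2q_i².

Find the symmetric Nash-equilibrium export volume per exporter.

A representative exporter's profit is π_i = q_i(189 − Q) − 43q_i − 2q_i², with Q = q_i + Σ_{j≠i} q_j.
First-order condition: 146 − 6q_i − Σ_{j≠i} q_j = 0.
In a symmetric equilibrium every exporter chooses the same q, so Σ_{j≠i} q_j = 4q. The condition becomes 146 − 10q = 0, giving q = 146/10 = 14.6.

14.6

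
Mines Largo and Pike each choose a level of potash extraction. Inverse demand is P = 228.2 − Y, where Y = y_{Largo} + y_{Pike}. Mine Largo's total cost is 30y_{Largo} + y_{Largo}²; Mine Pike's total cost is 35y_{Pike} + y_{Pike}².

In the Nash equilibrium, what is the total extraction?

Mine Largo's profit: π = y_{Largo}(228.2 − (y_{Largo} + y_{Pike})) − 30y_{Largo} − y_{Largo}².
∂π/∂y_{Largo} = 198.2 − 4y_{Largo} − y_{Pike} = 0, so y_{Largo} = 49.55 − 0.25y_{Pike}.
By the same steps for Pike: y_{Pike} = 48.3 − 0.25y_{Largo}.
Substituting the second reaction function into the first: y_{Largo} = 49.55 − 0.25(48.3 − 0.25y_{Largo}), which gives 0.9375y_{Largo} = 37.475 ⇒ y_{Largo} = 2998/75.
Then y_{Pike} = 48.3 − 0.25·(2998/75) = 2873/75.
Total extraction: 2998/75 + 2873/75 = 78.28.

78.28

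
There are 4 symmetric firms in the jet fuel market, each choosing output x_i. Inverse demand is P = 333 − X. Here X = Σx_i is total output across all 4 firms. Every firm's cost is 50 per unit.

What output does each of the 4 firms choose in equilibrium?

56.6

A representative firm's profit is π_i = x_i(333 − X) − 50x_i, with X = x_i + Σ_{j≠i} x_j.
First-order condition: 283 − 2x_i − Σ_{j≠i} x_j = 0.
Imposing symmetry (x_j = x for all j) turns Σ_{j≠i} x_j into 3x, so 283 = 5x and x = 56.6.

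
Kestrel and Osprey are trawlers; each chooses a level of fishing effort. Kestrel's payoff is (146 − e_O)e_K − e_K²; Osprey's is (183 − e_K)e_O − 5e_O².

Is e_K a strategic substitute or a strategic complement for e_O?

strategic substitutes

Expanding Kestrel's payoff: 146e_K − e_Oe_K − e_K².
∂π/∂e_K = 146 − e_O − 2e_K = 0, so e_K = 73 − 0.5e_O.
The best-response slope de_K/de_O = −0.5 < 0: the reaction function is downward-sloping, so the choices are strategic substitutes.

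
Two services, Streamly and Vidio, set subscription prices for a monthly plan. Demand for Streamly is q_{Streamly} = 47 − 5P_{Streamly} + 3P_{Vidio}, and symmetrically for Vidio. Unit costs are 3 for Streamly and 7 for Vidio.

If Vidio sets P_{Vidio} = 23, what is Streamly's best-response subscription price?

Streamly's profit: π = (P_{Streamly} − 3)(47 − 5P_{Streamly} + 3P_{Vidio}).
∂π/∂P_{Streamly} = 62 − 10P_{Streamly} + 3P_{Vidio} = 0 ⇒ P_{Streamly} = 6.2 + 0.3P_{Vidio}.
At P_{Vidio} = 23: P_{Streamly} = 6.2 + 0.3·23 = 13.1.

13.1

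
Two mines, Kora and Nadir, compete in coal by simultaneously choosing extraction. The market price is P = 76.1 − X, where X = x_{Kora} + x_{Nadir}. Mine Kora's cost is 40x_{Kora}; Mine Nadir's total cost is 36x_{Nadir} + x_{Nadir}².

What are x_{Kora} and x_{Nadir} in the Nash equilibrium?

Mine Kora's profit: π = x_{Kora}(76.1 − (x_{Kora} + x_{Nadir})) − 40x_{Kora}.
∂π/∂x_{Kora} = 36.1 − 2x_{Kora} − x_{Nadir} = 0, so x_{Kora} = 18.05 − 0.5x_{Nadir}.
For Nadir: ∂π/∂x_{Nadir} = 40.1 − 4x_{Nadir} − x_{Kora} = 0 ⇒ x_{Nadir} = 10.025 − 0.25x_{Kora}.
Plugging x_{Nadir} into Kora's best response: x_{Kora} = 18.05 − 0.5(10.025 − 0.25x_{Kora}) ⇒ 0.875x_{Kora} = 13.0375, so x_{Kora} = 14.9.
Then x_{Nadir} = 10.025 − 0.25·14.9 = 6.3.

14.9, 6.3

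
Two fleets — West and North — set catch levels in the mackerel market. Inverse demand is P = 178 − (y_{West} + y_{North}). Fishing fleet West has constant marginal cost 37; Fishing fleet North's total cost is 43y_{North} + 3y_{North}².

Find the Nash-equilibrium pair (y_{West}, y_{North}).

Fishing fleet West's profit: π = y_{West}(178 − (y_{West} + y_{North})) − 37y_{West}.
∂π/∂y_{West} = 141 − 2y_{West} − y_{North} = 0, so y_{West} = 70.5 − 0.5y_{North}.
For North: ∂π/∂y_{North} = 135 − 8y_{North} − y_{West} = 0 ⇒ y_{North} = 16.875 − 0.125y_{West}.
Solving the two reaction functions simultaneously: (1 − (−0.5)(−0.125))y_{West} = 70.5 − 0.5·16.875, so 0.9375y_{West} = 62.0625 and y_{West} = 66.2.
Then y_{North} = 16.875 − 0.125·66.2 = 8.6.

66.2, 8.6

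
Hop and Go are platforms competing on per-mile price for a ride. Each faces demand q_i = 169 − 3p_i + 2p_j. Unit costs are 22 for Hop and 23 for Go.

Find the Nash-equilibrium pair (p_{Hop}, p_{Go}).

Hop's profit: π = (p_{Hop} − 22)(169 − 3p_{Hop} + 2p_{Go}).
∂π/∂p_{Hop} = 235 − 6p_{Hop} + 2p_{Go} = 0 ⇒ p_{Hop} = 235/6 + (1/3)p_{Go}.
Similarly p_{Go} = 119/3 + (1/3)p_{Hop}.
Solving the two reaction functions simultaneously: (1 − (1/3)(1/3))p_{Hop} = 235/6 + (1/3)·(119/3), so (8/9)p_{Hop} = 943/18 and p_{Hop} = 58.9375.
Then p_{Go} = 119/3 + (1/3)·58.9375 = 59.3125.

58.9375, 59.3125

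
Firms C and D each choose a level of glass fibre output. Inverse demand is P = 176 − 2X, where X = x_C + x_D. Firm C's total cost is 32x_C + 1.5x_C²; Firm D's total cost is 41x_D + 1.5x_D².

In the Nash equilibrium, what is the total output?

Firm C's profit: π = x_C(176 − 2(x_C + x_D)) − 32x_C − 1.5x_C².
∂π/∂x_C = 144 − 7x_C − 2x_D = 0, so x_C = 144/7 − (2/7)x_D.
By the same steps for D: x_D = 135/7 − (2/7)x_C.
Solving the two reaction functions simultaneously: (1 − (−2/7)(−2/7))x_C = 144/7 − (2/7)·(135/7), so (45/49)x_C = 738/49 and x_C = 16.4.
Then x_D = 135/7 − (2/7)·16.4 = 14.6.
Total output: 16.4 + 14.6 = 31.

31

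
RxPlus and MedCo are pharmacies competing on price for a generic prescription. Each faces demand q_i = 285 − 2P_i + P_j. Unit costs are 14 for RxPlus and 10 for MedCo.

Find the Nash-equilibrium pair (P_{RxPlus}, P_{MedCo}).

RxPlus's profit: π = (P_{RxPlus} − 14)(285 − 2P_{RxPlus} + P_{MedCo}).
∂π/∂P_{RxPlus} = 313 − 4P_{RxPlus} + P_{MedCo} = 0 ⇒ P_{RxPlus} = 78.25 + 0.25P_{MedCo}.
Similarly P_{MedCo} = 76.25 + 0.25P_{RxPlus}.
Solving the two reaction functions simultaneously: (1 − (0.25)(0.25))P_{RxPlus} = 78.25 + 0.25·76.25, so 0.9375P_{RxPlus} = 97.3125 and P_{RxPlus} = 103.8.
Then P_{MedCo} = 76.25 + 0.25·103.8 = 102.2.

103.8, 102.2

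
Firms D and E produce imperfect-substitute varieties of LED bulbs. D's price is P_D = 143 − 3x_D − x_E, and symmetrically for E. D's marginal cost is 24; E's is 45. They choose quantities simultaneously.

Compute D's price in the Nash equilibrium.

Firm D's profit: π = x_D(143 − 3x_D − x_E) − 24x_D.
∂π/∂x_D = 119 − 6x_D − x_E = 0 ⇒ x_D = 119/6 − (1/6)x_E.
Similarly x_E = 49/3 − (1/6)x_D.
Solving the two reaction functions simultaneously: (1 − (−1/6)(−1/6))x_D = 119/6 − (1/6)·(49/3), so (35/36)x_D = 154/9 and x_D = 17.6.
Then x_E = 49/3 − (1/6)·17.6 = 13.4.
P_D = 143 − 3·17.6 − 13.4 = 76.8.

76.8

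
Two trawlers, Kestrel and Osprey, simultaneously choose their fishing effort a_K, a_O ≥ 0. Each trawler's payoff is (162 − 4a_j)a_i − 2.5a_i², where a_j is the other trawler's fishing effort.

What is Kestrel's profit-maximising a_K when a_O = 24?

Kestrel's payoff is (162 − 4a_O)a_K − 2.5a_K².
∂π/∂a_K = 162 − 4a_O − 5a_K = 0, so a_K = 32.4 − 0.8a_O.
At a_O = 24: a_K = 32.4 − 0.8·24 = 13.2.

13.2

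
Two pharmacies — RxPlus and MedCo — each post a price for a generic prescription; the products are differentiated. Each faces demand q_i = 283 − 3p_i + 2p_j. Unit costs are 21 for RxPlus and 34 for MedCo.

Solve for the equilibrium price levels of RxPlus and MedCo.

88.9375, 93.8125

RxPlus's profit: π = (p_{RxPlus} − 21)(283 − 3p_{RxPlus} + 2p_{MedCo}).
∂π/∂p_{RxPlus} = 346 − 6p_{RxPlus} + 2p_{MedCo} = 0 ⇒ p_{RxPlus} = 173/3 + (1/3)p_{MedCo}.
Similarly p_{MedCo} = 385/6 + (1/3)p_{RxPlus}.
Substituting the second reaction function into the first: p_{RxPlus} = 173/3 + (1/3)(385/6 + (1/3)p_{RxPlus}), which gives (8/9)p_{RxPlus} = 1423/18 ⇒ p_{RxPlus} = 88.9375.
Then p_{MedCo} = 385/6 + (1/3)·88.9375 = 93.8125.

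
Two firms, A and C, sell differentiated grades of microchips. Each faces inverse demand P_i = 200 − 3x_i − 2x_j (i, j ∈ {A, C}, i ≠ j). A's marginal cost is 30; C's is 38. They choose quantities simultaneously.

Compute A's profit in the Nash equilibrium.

1419.1875

Firm A's profit: π = x_A(200 − 3x_A − 2x_C) − 30x_A.
∂π/∂x_A = 170 − 6x_A − 2x_C = 0 ⇒ x_A = 85/3 − (1/3)x_C.
Similarly x_C = 27 − (1/3)x_A.
Solving the two reaction functions simultaneously: (1 − (−1/3)(−1/3))x_A = 85/3 − (1/3)·27, so (8/9)x_A = 58/3 and x_A = 21.75.
Then x_C = 27 − (1/3)·21.75 = 19.75.
P_A = 200 − 3·21.75 − 2·19.75 = 95.25.
Profit = (95.25 − 30)·21.75 = 1419.1875.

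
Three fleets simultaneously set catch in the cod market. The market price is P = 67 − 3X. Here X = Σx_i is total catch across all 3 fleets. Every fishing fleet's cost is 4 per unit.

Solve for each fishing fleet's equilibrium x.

A representative fishing fleet's profit is π_i = x_i(67 − 3X) − 4x_i, with X = x_i + Σ_{j≠i} x_j.
First-order condition: 63 − 6x_i − 3Σ_{j≠i} x_j = 0.
In a symmetric equilibrium every fishing fleet chooses the same x, so Σ_{j≠i} x_j = 2x. The condition becomes 63 − 12x = 0, giving x = 63/12 = 5.25.

5.25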